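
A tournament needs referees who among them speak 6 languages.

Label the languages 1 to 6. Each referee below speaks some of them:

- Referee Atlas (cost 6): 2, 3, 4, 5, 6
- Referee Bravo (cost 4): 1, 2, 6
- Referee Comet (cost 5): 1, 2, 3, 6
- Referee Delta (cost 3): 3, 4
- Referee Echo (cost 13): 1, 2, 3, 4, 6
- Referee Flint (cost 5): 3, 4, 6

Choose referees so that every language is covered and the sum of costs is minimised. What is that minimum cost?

10

Atlas, Bravo together cover every language (Atlas ∪ Bravo = {1, 2, 3, 4, 5, 6}); total cost 6 + 4 = 10.
No covering selection has total cost below 10.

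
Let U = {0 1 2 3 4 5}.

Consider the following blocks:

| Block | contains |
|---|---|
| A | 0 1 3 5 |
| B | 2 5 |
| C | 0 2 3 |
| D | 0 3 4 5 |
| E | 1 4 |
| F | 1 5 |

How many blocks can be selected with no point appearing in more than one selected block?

2

B, E are pairwise disjoint (B={2,5}; E={1,4}).
Every remaining block overlaps one of these, and no 3 of the listed blocks are pairwise disjoint, so 2 is the maximum.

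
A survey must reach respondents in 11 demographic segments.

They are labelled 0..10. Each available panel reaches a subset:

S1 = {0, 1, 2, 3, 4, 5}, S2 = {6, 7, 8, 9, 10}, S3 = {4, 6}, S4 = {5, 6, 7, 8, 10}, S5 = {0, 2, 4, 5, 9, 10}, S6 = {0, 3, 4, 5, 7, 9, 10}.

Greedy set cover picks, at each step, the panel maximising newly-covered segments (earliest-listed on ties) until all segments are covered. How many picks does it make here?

3

Greedy: pick S6 (covers 7 new) → pick S1 (covers 2 new) → pick S2 (covers 2 new). Total picks: 3.
(The true minimum cover uses only 2 panels, so greedy is not optimal here.)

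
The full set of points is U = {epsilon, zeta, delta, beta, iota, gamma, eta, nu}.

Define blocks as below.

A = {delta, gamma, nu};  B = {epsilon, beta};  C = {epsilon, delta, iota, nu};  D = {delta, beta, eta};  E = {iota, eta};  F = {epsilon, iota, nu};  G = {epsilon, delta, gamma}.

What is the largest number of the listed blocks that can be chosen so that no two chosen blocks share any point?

A, B, E are pairwise disjoint (A={delta,gamma,nu}; B={epsilon,beta}; E={iota,eta}).
Every remaining block overlaps one of these, and no 4 of the listed blocks are pairwise disjoint, so 3 is the maximum.

3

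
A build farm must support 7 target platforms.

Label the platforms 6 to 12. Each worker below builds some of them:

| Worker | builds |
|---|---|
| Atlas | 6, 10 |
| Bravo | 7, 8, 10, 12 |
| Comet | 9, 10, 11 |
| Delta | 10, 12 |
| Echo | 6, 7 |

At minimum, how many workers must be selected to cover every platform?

Take {Atlas, Bravo, Comet}. Their union is {6, 7, 8, 9, 10, 11, 12}, which is all 7 platforms.
Only Bravo contains 8, so Bravo is forced; the remaining 3 platforms need at least 2 more workers (each remaining worker adds at most 2) — so at least 3 workers are needed, and 3 is optimal.

3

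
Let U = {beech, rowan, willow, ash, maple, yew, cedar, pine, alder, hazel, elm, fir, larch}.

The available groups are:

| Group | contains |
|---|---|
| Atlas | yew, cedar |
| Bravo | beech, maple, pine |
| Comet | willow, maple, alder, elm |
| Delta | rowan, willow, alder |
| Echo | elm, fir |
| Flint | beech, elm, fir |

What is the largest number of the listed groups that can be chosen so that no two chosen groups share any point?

Atlas, Bravo, Delta, Echo are pairwise disjoint (Atlas={yew,cedar}; Bravo={beech,maple,pine}; Delta={rowan,willow,alder}; Echo={elm,fir}).
Every remaining group overlaps one of these, and no 5 of the listed groups are pairwise disjoint, so 4 is the maximum.

4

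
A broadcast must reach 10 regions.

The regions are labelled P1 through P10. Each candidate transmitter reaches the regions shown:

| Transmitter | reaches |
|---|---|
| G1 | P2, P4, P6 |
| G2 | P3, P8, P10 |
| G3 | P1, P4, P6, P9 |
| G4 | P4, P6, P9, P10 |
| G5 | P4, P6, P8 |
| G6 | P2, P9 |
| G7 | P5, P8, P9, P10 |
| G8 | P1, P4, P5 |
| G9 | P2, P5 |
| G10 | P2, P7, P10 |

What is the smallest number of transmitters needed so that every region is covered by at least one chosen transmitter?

4

Take {G2, G3, G8, G10}. Their union is {P1, P2, P3, P4, P5, P6, P7, P8, P9, P10}, which is all 10 regions.
No 3 of the 10 transmitters cover everything (all 120 combinations miss at least one region), so 4 is optimal.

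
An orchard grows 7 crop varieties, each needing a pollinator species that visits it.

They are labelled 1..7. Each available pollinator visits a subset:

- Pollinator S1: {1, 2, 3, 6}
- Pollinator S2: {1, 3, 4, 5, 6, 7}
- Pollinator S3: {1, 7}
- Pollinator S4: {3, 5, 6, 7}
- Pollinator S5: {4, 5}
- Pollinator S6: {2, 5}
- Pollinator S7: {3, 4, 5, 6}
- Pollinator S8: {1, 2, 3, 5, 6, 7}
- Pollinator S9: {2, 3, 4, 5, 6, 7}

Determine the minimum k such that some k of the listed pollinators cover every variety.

S7 and S8 together: S7 ∪ S8 = {1, 2, 3, 4, 5, 6, 7} — every variety is covered.
No single pollinator has all 7 varieties (the largest, S2, has 6), so 2 is optimal.

2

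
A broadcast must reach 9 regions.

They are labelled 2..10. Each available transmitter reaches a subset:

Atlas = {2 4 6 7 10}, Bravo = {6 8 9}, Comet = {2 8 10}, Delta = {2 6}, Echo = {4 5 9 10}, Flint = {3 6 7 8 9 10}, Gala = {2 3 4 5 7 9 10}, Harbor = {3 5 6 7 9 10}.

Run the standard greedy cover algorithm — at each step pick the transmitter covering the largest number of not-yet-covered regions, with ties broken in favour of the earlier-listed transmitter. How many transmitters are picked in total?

Greedy: pick Gala (covers 7 new) → pick Bravo (covers 2 new). Total picks: 2.

2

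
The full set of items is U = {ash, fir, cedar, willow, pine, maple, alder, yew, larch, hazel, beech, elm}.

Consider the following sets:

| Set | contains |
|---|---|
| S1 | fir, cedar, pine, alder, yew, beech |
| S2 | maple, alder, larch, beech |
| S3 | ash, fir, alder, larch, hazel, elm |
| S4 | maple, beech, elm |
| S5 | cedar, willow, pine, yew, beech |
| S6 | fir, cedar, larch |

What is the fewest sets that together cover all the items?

3

S2 and S3 and S5 together: S2 ∪ S3 ∪ S5 = {ash, fir, cedar, willow, pine, maple, alder, yew, larch, hazel, beech, elm} — every item is covered.
Only S3 contains ash, so S3 is forced; the remaining 6 items need at least 2 more sets (each remaining set adds at most 5) — so at least 3 sets are needed, and 3 is optimal.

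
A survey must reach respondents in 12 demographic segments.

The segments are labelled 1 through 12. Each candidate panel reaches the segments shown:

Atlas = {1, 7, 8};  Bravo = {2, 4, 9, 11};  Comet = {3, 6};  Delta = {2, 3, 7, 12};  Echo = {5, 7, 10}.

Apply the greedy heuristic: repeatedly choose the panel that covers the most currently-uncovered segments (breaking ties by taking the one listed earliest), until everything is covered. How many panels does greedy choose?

5

Greedy: pick Bravo (covers 4 new) → pick Atlas (covers 3 new) → pick Comet (covers 2 new) → pick Echo (covers 2 new) → pick Delta (covers 1 new). Total picks: 5.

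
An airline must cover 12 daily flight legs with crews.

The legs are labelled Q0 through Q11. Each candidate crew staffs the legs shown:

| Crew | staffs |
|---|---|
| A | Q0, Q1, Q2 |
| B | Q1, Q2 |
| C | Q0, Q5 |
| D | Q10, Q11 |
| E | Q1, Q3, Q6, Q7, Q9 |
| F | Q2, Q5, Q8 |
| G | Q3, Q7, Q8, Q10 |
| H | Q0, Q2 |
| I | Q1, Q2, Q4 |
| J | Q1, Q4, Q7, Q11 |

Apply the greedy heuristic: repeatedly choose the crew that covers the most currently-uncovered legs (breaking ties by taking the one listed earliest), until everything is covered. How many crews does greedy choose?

Greedy: pick E (covers 5 new) → pick F (covers 3 new) → pick D (covers 2 new) → pick A (covers 1 new) → pick I (covers 1 new). Total picks: 5.

5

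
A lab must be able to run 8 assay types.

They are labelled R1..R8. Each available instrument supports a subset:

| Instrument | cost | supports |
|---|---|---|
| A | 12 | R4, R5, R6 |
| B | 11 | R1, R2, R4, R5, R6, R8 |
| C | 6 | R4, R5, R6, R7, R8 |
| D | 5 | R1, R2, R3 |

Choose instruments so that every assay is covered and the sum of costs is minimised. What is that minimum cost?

11

C, D together cover every assay (C ∪ D = {R1, R2, R3, R4, R5, R6, R7, R8}); total cost 6 + 5 = 11.
No covering selection has total cost below 11.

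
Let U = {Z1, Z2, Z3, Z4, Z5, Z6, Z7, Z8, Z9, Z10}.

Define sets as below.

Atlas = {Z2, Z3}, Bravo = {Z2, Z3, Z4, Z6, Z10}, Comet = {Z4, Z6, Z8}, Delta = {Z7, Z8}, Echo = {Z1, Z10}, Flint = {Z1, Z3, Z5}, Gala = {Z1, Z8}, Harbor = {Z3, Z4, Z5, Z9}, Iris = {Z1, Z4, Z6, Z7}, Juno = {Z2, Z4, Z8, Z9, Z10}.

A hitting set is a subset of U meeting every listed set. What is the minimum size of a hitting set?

H = {Z1, Z3, Z8} meets every set (each contains at least one member of H), and |H| = 3.
The sets Atlas, Comet, Echo are pairwise disjoint, so any hitting set needs a separate item for each — at least 3. Hence 3 is optimal.

3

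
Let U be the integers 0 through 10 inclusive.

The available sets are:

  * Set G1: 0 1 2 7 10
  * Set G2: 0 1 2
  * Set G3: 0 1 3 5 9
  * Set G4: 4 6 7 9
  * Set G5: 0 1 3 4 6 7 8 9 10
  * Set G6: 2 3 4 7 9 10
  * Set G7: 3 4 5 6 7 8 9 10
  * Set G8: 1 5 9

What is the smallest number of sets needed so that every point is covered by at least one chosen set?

2

G1 and G7 together: G1 ∪ G7 = {0, 1, 2, 3, 4, 5, 6, 7, 8, 9, 10} — every point is covered.
No single set has all 11 points (the largest, G5, has 9), so 2 is optimal.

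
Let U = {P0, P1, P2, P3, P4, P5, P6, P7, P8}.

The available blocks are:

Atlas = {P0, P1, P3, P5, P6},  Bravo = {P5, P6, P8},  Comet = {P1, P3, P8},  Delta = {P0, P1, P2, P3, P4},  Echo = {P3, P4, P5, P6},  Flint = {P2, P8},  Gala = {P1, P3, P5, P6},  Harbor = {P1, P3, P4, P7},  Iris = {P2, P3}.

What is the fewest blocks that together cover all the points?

Atlas, Flint, and Harbor cover everything between them: the union {P0, P1, P2, P3, P4, P5, P6, P7, P8} is all of U.
Only Harbor contains P7, so Harbor is forced; the remaining 5 points need at least 2 more blocks (each remaining block adds at most 3) — so at least 3 blocks are needed, and 3 is optimal.

3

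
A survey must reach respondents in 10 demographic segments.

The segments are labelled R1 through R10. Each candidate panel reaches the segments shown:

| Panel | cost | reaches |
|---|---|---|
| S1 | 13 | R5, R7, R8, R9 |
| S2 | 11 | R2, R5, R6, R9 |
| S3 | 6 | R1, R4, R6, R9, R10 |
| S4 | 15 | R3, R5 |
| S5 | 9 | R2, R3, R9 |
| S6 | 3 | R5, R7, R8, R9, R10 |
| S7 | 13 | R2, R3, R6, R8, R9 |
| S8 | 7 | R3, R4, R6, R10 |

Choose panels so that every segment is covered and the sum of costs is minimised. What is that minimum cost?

18

S3, S5, S6 together cover every segment (S3 ∪ S5 ∪ S6 = {R1, R2, R3, R4, R5, R6, R7, R8, R9, R10}); total cost 6 + 9 + 3 = 18.
No covering selection has total cost below 18.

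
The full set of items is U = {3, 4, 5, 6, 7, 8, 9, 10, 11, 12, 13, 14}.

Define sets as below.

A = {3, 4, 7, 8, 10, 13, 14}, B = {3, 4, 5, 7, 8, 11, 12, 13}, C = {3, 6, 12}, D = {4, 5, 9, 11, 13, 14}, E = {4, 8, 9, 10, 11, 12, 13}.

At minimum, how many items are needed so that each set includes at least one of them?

The 2 items {3, 13} hit every set.
The sets C, D are pairwise disjoint, so any hitting set needs a separate item for each — at least 2. Hence 2 is optimal.

2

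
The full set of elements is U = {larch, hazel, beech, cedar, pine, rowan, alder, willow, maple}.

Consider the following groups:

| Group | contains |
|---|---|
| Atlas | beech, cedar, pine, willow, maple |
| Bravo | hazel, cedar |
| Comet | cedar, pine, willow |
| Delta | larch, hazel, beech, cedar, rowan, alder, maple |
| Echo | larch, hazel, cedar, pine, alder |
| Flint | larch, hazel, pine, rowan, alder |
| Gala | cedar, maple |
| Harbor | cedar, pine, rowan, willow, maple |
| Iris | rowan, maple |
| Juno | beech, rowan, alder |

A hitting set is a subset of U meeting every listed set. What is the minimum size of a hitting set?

2

The 2 elements {cedar, rowan} hit every group.
The groups Bravo, Juno are pairwise disjoint, so any hitting set needs a separate element for each — at least 2. Hence 2 is optimal.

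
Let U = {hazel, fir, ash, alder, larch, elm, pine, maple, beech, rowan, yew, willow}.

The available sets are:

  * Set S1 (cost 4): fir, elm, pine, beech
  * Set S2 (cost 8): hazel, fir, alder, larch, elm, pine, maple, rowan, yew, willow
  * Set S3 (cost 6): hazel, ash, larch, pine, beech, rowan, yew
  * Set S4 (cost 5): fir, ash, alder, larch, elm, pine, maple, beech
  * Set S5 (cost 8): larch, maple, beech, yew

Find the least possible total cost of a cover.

13

S2, S4 together cover every item (S2 ∪ S4 = {hazel, fir, ash, alder, larch, elm, pine, maple, beech, rowan, yew, willow}); total cost 8 + 5 = 13.
No covering selection has total cost below 13.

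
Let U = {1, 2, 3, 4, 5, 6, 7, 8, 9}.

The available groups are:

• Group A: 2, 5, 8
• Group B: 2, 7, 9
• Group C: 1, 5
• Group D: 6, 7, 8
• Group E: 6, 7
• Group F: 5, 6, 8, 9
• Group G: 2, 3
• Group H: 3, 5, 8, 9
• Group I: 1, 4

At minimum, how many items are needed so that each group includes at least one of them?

The 4 items {1, 2, 5, 7} hit every group.
No choice of 3 items meets every group, so 4 is the minimum.

4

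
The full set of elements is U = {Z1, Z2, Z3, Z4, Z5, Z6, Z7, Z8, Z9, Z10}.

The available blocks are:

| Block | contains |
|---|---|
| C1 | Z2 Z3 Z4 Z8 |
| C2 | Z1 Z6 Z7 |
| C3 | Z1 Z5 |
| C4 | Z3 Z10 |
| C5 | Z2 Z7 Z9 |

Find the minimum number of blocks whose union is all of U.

C1 and C2 and C3 and C4 and C5 together: C1 ∪ C2 ∪ C3 ∪ C4 ∪ C5 = {Z1, Z2, Z3, Z4, Z5, Z6, Z7, Z8, Z9, Z10} — every element is covered.
No 4 of the 5 blocks cover everything (all 5 combinations miss at least one element), so 5 is optimal.

5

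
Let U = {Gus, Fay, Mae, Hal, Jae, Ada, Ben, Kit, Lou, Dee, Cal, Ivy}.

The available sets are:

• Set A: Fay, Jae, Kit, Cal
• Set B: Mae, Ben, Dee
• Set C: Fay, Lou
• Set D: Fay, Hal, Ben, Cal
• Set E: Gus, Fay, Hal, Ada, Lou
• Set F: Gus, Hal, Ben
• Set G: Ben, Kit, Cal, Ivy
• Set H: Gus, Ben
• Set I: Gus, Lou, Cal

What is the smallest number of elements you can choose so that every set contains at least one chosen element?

T = {Ben, Lou, Cal} meets every set (each contains at least one member of T), and |T| = 3.
No choice of 2 elements meets every set, so 3 is the minimum.

3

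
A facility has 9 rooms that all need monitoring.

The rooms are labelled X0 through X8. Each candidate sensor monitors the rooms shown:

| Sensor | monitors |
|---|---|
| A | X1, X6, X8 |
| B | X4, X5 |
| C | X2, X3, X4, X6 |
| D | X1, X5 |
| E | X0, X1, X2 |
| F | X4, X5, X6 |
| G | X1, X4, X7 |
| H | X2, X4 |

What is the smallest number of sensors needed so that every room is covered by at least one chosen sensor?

A and B and C and E and G together: A ∪ B ∪ C ∪ E ∪ G = {X0, X1, X2, X3, X4, X5, X6, X7, X8} — every room is covered.
No 4 of the 8 sensors cover everything (all 70 combinations miss at least one room), so 5 is optimal.

5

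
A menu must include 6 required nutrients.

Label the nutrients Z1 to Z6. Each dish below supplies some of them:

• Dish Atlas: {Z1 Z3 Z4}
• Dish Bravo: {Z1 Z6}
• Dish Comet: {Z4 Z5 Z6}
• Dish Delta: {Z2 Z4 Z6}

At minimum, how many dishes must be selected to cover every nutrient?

Take {Atlas, Comet, Delta}. Their union is {Z1, Z2, Z3, Z4, Z5, Z6}, which is all 6 nutrients.
Only Delta contains Z2, so Delta is forced; the remaining 3 nutrients need at least 2 more dishes (each remaining dish adds at most 2) — so at least 3 dishes are needed, and 3 is optimal.

3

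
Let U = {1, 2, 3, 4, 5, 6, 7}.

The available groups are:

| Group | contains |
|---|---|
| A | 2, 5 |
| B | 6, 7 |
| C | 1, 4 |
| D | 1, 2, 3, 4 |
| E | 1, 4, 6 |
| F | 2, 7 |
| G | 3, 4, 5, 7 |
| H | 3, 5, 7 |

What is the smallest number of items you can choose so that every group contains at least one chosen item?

The 3 items {2, 4, 7} hit every group.
The groups A, B, C are pairwise disjoint, so any hitting set needs a separate item for each — at least 3. Hence 3 is optimal.

3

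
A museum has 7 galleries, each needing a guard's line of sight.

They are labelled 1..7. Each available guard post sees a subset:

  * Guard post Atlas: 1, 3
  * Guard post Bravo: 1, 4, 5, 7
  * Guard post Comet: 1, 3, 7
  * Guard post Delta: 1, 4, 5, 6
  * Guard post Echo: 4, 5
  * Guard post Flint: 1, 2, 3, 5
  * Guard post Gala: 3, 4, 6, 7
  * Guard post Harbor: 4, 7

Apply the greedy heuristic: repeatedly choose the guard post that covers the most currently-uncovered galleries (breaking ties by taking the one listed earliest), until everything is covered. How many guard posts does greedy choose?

3

Greedy: pick Bravo (covers 4 new) → pick Flint (covers 2 new) → pick Delta (covers 1 new). Total picks: 3.
(The true minimum cover uses only 2 guard posts, so greedy is not optimal here.)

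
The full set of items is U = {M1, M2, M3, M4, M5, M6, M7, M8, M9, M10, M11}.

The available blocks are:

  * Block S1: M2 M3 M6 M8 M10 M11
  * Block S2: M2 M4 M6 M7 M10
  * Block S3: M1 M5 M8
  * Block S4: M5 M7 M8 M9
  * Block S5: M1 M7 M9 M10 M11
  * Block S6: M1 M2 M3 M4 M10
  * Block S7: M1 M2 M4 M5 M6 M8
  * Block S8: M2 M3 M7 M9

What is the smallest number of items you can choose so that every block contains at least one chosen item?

3

The 3 items {M2, M8, M10} hit every block.
No choice of 2 items meets every block, so 3 is the minimum.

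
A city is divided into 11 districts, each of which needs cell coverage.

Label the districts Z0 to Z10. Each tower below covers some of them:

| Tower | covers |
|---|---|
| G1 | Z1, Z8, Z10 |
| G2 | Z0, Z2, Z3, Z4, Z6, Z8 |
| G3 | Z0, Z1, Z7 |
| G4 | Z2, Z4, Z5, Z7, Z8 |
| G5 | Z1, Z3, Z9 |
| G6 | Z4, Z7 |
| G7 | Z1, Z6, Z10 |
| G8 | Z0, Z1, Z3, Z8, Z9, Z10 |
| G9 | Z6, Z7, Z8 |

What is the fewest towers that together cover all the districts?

Take {G2, G4, G8}. Their union is {Z0, Z1, Z2, Z3, Z4, Z5, Z6, Z7, Z8, Z9, Z10}, which is all 11 districts.
Only G4 contains Z5, so G4 is forced; the remaining 6 districts need at least 2 more towers (each remaining tower adds at most 5) — so at least 3 towers are needed, and 3 is optimal.

3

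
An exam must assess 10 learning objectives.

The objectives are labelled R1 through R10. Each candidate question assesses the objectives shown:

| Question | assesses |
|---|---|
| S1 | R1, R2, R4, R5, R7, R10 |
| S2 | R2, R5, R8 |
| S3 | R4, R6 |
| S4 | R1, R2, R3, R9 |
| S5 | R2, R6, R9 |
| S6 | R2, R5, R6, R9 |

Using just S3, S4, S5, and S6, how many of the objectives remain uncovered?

Union of S3, S4, S5, S6 = {R1, R2, R3, R4, R5, R6, R9}.
Not covered: R7, R8, R10 — 3 objectives.

3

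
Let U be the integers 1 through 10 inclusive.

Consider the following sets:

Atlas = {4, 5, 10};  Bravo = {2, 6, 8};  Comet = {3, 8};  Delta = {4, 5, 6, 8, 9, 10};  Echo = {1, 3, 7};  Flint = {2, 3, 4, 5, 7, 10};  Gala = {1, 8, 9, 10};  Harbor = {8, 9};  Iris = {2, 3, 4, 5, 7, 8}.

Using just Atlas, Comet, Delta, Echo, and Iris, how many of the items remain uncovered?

Union of Atlas, Comet, Delta, Echo, Iris = {1, 2, 3, 4, 5, 6, 7, 8, 9, 10} — that's every item, so 0 are uncovered.

0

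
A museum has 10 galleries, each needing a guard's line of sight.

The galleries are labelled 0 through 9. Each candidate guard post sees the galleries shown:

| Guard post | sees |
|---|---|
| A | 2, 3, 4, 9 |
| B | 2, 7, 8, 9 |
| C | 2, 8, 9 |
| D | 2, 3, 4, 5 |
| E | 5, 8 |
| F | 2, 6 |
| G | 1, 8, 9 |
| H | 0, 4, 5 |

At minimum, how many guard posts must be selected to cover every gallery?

5

B and D and F and G and H together: B ∪ D ∪ F ∪ G ∪ H = {0, 1, 2, 3, 4, 5, 6, 7, 8, 9} — every gallery is covered.
No 4 of the 8 guard posts cover everything (all 70 combinations miss at least one gallery), so 5 is optimal.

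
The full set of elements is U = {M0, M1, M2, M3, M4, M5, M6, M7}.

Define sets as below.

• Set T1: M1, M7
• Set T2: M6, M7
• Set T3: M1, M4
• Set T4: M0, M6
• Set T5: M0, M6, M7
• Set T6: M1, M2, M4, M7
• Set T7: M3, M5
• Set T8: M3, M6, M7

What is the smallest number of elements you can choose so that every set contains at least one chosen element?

3

Take H = {M1, M5, M6}. Each listed set contains at least one of these, so H is a hitting set of size 3.
The sets T3, T4, T7 are pairwise disjoint, so any hitting set needs a separate element for each — at least 3. Hence 3 is optimal.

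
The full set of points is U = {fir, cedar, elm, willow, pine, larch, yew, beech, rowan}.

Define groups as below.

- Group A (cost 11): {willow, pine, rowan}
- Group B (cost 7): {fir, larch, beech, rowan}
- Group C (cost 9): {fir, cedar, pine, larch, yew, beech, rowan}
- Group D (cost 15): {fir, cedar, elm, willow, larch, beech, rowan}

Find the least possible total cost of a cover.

24

C, D together cover every point (C ∪ D = {fir, cedar, elm, willow, pine, larch, yew, beech, rowan}); total cost 9 + 15 = 24.
No covering selection has total cost below 24.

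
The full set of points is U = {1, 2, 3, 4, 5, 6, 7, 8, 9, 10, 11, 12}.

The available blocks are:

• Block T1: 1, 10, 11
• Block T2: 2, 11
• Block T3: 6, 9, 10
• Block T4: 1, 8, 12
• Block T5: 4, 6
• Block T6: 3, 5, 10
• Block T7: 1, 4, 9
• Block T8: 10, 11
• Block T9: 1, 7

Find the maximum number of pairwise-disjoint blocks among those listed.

4

T2, T5, T6, T9 are pairwise disjoint (T2={2,11}; T5={4,6}; T6={3,5,10}; T9={1,7}).
Every remaining block overlaps one of these, and no 5 of the listed blocks are pairwise disjoint, so 4 is the maximum.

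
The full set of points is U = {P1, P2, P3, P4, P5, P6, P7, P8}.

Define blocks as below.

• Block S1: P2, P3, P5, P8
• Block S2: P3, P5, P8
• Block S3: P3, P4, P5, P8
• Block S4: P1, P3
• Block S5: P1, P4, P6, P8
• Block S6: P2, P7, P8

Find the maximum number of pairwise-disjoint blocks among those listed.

S4, S6 are pairwise disjoint (S4={P1,P3}; S6={P2,P7,P8}).
Every remaining block overlaps one of these, and no 3 of the listed blocks are pairwise disjoint, so 2 is the maximum.

2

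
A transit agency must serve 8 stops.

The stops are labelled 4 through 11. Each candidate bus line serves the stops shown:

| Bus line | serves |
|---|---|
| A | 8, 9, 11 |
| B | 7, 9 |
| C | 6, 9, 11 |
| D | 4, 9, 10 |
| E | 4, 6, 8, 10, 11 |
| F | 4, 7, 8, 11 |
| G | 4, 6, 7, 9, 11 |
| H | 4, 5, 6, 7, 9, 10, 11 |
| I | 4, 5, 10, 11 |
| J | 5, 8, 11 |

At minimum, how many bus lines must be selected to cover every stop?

A and H together: A ∪ H = {4, 5, 6, 7, 8, 9, 10, 11} — every stop is covered.
No single bus line has all 8 stops (the largest, H, has 7), so 2 is optimal.

2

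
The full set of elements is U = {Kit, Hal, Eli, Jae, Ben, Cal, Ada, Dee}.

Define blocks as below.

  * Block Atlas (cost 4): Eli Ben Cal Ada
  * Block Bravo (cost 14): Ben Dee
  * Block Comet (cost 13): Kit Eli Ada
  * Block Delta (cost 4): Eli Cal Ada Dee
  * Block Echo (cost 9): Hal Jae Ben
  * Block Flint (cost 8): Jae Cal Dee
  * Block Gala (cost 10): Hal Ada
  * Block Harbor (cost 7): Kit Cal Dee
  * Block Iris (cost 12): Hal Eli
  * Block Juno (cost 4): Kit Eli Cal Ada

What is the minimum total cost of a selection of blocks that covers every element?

Delta, Echo, Juno together cover every element (Delta ∪ Echo ∪ Juno = {Kit, Hal, Eli, Jae, Ben, Cal, Ada, Dee}); total cost 4 + 9 + 4 = 17.
The greedy pick Atlas, Harbor, Echo costs 20; no covering selection beats 17.

17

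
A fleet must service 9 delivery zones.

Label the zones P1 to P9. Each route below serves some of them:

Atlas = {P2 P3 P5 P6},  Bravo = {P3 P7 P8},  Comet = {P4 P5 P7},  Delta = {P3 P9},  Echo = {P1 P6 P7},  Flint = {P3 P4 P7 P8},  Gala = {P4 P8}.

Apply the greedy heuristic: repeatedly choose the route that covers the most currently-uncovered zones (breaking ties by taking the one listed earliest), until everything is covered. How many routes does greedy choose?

4

Greedy: pick Atlas (covers 4 new) → pick Flint (covers 3 new) → pick Delta (covers 1 new) → pick Echo (covers 1 new). Total picks: 4.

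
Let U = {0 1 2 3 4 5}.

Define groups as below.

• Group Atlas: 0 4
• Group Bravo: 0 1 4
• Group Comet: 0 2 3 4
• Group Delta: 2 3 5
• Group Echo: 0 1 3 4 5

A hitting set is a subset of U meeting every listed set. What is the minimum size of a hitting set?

The 2 points {0, 2} hit every group.
The groups Atlas, Delta are pairwise disjoint, so any hitting set needs a separate point for each — at least 2. Hence 2 is optimal.

2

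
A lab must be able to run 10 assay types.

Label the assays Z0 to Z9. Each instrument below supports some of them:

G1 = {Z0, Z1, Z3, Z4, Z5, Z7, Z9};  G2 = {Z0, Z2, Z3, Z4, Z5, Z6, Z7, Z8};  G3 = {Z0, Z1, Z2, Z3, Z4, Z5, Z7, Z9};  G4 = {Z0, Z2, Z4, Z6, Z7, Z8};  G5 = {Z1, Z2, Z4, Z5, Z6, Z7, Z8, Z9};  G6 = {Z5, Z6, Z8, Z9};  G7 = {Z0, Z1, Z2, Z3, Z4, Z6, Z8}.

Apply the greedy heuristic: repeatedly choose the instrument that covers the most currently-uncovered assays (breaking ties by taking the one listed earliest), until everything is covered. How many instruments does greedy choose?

Greedy: pick G2 (covers 8 new) → pick G1 (covers 2 new). Total picks: 2.

2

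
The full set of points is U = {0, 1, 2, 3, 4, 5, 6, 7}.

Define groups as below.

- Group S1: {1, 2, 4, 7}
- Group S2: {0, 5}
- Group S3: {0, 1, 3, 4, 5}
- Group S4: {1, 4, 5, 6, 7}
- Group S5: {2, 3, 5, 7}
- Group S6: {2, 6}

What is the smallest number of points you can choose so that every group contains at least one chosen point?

The 2 points {2, 5} hit every group.
The groups S3, S6 are pairwise disjoint, so any hitting set needs a separate point for each — at least 2. Hence 2 is optimal.

2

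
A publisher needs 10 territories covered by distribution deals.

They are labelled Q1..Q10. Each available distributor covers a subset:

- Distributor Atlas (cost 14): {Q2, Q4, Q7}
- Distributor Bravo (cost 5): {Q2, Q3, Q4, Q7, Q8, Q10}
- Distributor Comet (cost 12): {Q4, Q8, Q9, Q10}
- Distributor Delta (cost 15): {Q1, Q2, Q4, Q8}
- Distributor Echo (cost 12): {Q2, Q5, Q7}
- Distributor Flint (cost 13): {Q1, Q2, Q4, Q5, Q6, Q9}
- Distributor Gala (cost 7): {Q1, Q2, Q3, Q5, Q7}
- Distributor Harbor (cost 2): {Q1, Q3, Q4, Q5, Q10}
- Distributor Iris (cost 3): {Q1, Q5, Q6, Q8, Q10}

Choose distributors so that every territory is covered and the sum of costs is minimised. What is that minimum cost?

18

Bravo, Flint together cover every territory (Bravo ∪ Flint = {Q1, Q2, Q3, Q4, Q5, Q6, Q7, Q8, Q9, Q10}); total cost 5 + 13 = 18.
The greedy pick Harbor, Iris, Bravo, Comet costs 22; no covering selection beats 18.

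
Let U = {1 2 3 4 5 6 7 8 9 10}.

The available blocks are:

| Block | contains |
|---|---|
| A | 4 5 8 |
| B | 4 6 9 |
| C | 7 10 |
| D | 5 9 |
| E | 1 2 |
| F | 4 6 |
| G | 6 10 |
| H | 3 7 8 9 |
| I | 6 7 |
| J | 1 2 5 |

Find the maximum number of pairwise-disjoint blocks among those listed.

C, D, E, F are pairwise disjoint (C={7,10}; D={5,9}; E={1,2}; F={4,6}).
Every remaining block overlaps one of these, and no 5 of the listed blocks are pairwise disjoint, so 4 is the maximum.

4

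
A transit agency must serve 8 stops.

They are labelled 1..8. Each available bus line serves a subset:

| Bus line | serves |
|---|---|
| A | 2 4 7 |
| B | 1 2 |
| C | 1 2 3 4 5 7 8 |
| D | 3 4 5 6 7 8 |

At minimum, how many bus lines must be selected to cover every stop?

Take {B, D}. Their union is {1, 2, 3, 4, 5, 6, 7, 8}, which is all 8 stops.
No single bus line has all 8 stops (the largest, C, has 7), so 2 is optimal.

2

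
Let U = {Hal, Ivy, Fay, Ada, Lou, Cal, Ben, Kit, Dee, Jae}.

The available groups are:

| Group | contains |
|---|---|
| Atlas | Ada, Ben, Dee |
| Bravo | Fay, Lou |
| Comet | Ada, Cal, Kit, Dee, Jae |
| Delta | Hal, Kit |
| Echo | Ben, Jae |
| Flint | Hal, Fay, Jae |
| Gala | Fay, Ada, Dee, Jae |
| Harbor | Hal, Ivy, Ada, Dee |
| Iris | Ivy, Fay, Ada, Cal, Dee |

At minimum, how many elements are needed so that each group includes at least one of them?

4

Take H = {Hal, Lou, Ben, Dee}. Each listed group contains at least one of these, so H is a hitting set of size 4.
No choice of 3 elements meets every group, so 4 is the minimum.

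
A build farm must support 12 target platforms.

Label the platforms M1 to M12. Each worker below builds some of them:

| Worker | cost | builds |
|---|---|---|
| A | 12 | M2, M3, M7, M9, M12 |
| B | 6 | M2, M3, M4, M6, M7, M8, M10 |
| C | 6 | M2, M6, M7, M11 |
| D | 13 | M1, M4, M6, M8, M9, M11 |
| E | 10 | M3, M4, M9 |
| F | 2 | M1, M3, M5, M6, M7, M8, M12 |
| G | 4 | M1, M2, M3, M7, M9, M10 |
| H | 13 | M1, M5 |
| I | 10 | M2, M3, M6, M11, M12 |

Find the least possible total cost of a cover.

B, C, F, G together cover every platform (B ∪ C ∪ F ∪ G = {M1, M2, M3, M4, M5, M6, M7, M8, M9, M10, M11, M12}); total cost 6 + 6 + 2 + 4 = 18.
No covering selection has total cost below 18.

18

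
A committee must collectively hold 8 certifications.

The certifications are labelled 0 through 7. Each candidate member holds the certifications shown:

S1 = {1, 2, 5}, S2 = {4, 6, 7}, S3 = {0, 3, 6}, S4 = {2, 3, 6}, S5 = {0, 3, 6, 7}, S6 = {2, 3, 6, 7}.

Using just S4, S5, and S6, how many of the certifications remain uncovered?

3

Union of S4, S5, S6 = {0, 2, 3, 6, 7}.
Not covered: 1, 4, 5 — 3 certifications.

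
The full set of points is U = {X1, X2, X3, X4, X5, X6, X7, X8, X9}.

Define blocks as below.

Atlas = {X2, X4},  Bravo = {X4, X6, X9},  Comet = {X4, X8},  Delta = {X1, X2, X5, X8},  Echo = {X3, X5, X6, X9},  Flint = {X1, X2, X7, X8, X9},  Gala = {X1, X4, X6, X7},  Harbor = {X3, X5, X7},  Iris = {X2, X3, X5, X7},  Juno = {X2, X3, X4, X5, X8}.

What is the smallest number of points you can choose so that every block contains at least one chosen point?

The 3 points {X3, X4, X8} hit every block.
No choice of 2 points meets every block, so 3 is the minimum.

3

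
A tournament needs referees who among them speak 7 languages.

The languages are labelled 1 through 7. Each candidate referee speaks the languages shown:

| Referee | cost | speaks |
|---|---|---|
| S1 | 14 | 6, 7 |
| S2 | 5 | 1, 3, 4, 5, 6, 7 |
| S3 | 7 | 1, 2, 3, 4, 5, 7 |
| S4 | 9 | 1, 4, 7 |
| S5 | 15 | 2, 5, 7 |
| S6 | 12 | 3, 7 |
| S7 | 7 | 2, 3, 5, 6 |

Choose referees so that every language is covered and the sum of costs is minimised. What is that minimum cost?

12

S2, S3 together cover every language (S2 ∪ S3 = {1, 2, 3, 4, 5, 6, 7}); total cost 5 + 7 = 12.
No covering selection has total cost below 12.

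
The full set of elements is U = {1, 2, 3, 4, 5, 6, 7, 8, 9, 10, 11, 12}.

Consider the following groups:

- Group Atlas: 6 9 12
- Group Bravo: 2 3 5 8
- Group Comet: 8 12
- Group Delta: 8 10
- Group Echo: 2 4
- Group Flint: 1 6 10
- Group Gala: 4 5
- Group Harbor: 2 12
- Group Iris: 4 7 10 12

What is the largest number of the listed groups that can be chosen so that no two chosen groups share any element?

Flint, Gala, Harbor are pairwise disjoint (Flint={1,6,10}; Gala={4,5}; Harbor={2,12}).
Every remaining group overlaps one of these, and no 4 of the listed groups are pairwise disjoint, so 3 is the maximum.

3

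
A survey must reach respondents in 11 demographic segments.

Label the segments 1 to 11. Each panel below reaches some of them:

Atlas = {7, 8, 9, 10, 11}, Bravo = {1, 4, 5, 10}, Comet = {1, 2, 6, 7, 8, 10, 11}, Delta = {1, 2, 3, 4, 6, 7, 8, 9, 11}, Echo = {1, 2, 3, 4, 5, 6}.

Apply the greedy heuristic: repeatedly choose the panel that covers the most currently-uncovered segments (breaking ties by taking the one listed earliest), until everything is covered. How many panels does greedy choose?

2

Greedy: pick Delta (covers 9 new) → pick Bravo (covers 2 new). Total picks: 2.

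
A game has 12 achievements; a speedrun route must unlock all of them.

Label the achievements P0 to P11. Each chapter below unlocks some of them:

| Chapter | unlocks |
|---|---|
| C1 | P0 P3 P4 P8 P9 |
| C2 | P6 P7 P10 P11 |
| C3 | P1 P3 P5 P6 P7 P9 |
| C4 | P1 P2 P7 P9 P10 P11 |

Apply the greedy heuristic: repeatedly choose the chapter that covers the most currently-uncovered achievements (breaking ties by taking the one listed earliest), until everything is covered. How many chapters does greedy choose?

Greedy: pick C3 (covers 6 new) → pick C1 (covers 3 new) → pick C4 (covers 3 new). Total picks: 3.

3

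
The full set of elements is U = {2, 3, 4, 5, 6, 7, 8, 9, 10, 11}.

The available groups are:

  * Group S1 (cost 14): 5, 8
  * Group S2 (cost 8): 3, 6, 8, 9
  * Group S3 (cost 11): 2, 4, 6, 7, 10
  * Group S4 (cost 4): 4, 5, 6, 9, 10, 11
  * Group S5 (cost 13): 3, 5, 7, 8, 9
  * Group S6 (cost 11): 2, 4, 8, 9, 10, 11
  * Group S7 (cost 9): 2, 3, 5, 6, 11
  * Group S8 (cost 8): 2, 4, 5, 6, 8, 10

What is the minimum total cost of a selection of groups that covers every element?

S2, S3, S4 together cover every element (S2 ∪ S3 ∪ S4 = {2, 3, 4, 5, 6, 7, 8, 9, 10, 11}); total cost 8 + 11 + 4 = 23.
No covering selection has total cost below 23.

23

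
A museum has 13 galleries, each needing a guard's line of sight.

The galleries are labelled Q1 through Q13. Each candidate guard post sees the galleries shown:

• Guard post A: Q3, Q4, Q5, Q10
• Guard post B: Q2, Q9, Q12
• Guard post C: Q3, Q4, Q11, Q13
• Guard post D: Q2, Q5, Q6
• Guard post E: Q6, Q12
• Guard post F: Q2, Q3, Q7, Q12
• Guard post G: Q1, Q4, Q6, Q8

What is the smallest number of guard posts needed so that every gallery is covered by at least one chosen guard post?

5

Take {A, B, C, F, G}. Their union is {Q1, Q2, Q3, Q4, Q5, Q6, Q7, Q8, Q9, Q10, Q11, Q12, Q13}, which is all 13 galleries.
No 4 of the 7 guard posts cover everything (all 35 combinations miss at least one gallery), so 5 is optimal.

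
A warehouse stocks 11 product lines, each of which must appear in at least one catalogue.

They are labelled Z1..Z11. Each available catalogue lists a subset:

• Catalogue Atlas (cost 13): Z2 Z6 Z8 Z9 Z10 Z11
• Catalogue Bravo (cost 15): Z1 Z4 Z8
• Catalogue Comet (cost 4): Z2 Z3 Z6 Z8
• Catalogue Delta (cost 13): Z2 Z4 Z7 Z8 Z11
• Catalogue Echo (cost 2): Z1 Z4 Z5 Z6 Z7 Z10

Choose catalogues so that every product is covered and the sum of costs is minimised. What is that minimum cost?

19

Atlas, Comet, Echo together cover every product (Atlas ∪ Comet ∪ Echo = {Z1, Z2, Z3, Z4, Z5, Z6, Z7, Z8, Z9, Z10, Z11}); total cost 13 + 4 + 2 = 19.
No covering selection has total cost below 19.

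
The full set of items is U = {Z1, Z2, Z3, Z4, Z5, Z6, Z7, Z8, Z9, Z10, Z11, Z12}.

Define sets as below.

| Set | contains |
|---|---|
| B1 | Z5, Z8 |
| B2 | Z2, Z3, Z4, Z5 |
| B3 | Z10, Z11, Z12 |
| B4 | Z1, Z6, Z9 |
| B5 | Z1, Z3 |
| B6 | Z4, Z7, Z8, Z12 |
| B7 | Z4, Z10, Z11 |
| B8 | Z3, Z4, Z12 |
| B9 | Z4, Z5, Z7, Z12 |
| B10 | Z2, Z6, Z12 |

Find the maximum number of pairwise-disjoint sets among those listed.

B1, B5, B7, B10 are pairwise disjoint (B1={Z5,Z8}; B5={Z1,Z3}; B7={Z4,Z10,Z11}; B10={Z2,Z6,Z12}).
Every remaining set overlaps one of these, and no 5 of the listed sets are pairwise disjoint, so 4 is the maximum.

4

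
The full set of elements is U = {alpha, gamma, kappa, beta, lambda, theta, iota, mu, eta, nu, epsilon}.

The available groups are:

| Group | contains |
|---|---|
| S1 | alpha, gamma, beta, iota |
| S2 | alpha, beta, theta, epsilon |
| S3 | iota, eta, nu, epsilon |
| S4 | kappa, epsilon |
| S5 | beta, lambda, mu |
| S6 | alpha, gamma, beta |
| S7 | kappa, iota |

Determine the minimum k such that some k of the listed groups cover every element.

S1, S2, S3, S4, and S5 cover everything between them: the union {alpha, gamma, kappa, beta, lambda, theta, iota, mu, eta, nu, epsilon} is all of U.
No 4 of the 7 groups cover everything (all 35 combinations miss at least one element), so 5 is optimal.

5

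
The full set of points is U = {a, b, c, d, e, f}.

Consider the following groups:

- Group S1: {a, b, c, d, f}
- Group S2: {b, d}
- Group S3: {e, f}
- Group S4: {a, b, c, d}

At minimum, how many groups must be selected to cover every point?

Take {S3, S4}. Their union is {a, b, c, d, e, f}, which is all 6 points.
No single group has all 6 points (the largest, S1, has 5), so 2 is optimal.

2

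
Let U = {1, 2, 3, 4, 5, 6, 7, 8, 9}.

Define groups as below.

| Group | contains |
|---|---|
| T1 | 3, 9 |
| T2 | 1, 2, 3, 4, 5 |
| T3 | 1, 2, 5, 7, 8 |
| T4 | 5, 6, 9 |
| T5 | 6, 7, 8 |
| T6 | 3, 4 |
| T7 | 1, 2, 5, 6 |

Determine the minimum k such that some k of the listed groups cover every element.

3

T3 and T4 and T6 together: T3 ∪ T4 ∪ T6 = {1, 2, 3, 4, 5, 6, 7, 8, 9} — every element is covered.
No 2 of the 7 groups cover everything (all 21 combinations miss at least one element), so 3 is optimal.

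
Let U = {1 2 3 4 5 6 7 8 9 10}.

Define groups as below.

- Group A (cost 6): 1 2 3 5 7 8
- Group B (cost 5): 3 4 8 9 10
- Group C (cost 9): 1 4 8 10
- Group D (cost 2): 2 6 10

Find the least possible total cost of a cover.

13

A, B, D together cover every item (A ∪ B ∪ D = {1, 2, 3, 4, 5, 6, 7, 8, 9, 10}); total cost 6 + 5 + 2 = 13.
No covering selection has total cost below 13.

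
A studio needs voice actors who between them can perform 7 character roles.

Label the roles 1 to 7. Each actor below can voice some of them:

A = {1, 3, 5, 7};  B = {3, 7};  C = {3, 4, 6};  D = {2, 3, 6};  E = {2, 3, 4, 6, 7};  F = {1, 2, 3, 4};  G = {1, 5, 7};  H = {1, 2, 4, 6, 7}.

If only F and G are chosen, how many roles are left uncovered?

Union of F, G = {1, 2, 3, 4, 5, 7}.
Not covered: 6 — 1 role.

1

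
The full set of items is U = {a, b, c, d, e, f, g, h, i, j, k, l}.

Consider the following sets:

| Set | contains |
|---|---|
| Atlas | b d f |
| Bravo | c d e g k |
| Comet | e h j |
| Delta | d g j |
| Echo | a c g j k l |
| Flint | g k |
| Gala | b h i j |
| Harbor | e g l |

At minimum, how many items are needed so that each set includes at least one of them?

3

Take T = {d, g, h}. Each listed set contains at least one of these, so T is a hitting set of size 3.
The sets Atlas, Comet, Flint are pairwise disjoint, so any hitting set needs a separate item for each — at least 3. Hence 3 is optimal.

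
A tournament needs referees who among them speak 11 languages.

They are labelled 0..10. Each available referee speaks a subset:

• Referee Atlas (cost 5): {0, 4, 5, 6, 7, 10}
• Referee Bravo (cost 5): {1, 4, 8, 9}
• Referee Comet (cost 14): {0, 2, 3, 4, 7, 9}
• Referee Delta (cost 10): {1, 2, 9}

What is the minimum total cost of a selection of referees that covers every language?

Atlas, Bravo, Comet together cover every language (Atlas ∪ Bravo ∪ Comet = {0, 1, 2, 3, 4, 5, 6, 7, 8, 9, 10}); total cost 5 + 5 + 14 = 24.
No covering selection has total cost below 24.

24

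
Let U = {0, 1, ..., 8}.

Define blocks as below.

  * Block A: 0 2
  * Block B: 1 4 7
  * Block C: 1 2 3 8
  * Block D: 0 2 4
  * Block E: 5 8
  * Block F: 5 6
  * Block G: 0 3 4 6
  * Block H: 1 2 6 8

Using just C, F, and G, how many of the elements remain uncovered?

1

Union of C, F, G = {0, 1, 2, 3, 4, 5, 6, 8}.
Not covered: 7 — 1 element.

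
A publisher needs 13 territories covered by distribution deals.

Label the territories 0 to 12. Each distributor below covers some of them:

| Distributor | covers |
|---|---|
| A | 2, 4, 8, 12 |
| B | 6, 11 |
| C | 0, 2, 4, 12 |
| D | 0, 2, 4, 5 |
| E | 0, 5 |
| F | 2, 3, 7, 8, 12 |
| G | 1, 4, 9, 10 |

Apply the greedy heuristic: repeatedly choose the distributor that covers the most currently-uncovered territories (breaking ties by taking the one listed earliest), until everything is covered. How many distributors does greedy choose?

Greedy: pick F (covers 5 new) → pick G (covers 4 new) → pick B (covers 2 new) → pick D (covers 2 new). Total picks: 4.

4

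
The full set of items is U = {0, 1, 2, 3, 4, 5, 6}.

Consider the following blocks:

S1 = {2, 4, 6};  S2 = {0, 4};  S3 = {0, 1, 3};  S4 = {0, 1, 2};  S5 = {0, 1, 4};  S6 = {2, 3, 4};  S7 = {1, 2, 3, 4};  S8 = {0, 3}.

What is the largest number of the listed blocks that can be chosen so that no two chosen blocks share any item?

S1, S8 are pairwise disjoint (S1={2,4,6}; S8={0,3}).
Every remaining block overlaps one of these, and no 3 of the listed blocks are pairwise disjoint, so 2 is the maximum.

2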